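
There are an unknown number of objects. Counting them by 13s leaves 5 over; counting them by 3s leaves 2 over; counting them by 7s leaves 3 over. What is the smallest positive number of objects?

The moduli are pairwise coprime; M = 13·3·7 = 273.
M/13 = 21; 21 ≡ 8 (mod 13); 8·5 ≡ 1, so inverse 5.
M/3 = 91; 91 ≡ 1 (mod 3), inverse 1.
M/7 = 39; 39 ≡ 4 (mod 7); 4·2 ≡ 1, so inverse 2.
N ≡ 5·21·5 + 2·91·1 + 3·39·2 = 941.
941 mod 273 = 122.

122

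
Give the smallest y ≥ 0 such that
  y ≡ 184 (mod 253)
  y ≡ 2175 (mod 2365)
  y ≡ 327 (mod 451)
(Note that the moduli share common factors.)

gcd(253, 2365) = 11 and 11 | (2175 − 184), so the pair is consistent; merging gives y ≡ 23460 (mod 54395), where 54395 = lcm(253, 2365).
gcd(54395, 451) = 11 and 11 | (327 − 23460), so the pair is consistent; merging gives y ≡ 621805 (mod 2230195), where 2230195 = lcm(54395, 451).
The solution is unique modulo lcm(253, 2365, 451) = 2230195.

621805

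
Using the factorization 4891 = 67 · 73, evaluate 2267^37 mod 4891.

4457

Mod 67: 2267 ≡ 56; 56^37 ≡ 35 (mod 67).
Mod 73: 2267 ≡ 4; 4^37 ≡ 4 (mod 73).
Combine by CRT: x ≡ 35 (mod 67), x ≡ 4 (mod 73) ⇒ x ≡ 4457 (mod 4891).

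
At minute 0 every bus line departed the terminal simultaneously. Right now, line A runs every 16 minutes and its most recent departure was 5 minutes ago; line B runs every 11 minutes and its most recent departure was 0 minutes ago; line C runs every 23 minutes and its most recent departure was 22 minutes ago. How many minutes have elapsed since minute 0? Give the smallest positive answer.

2805

From t ≡ 5 (mod 16) write t = 5 + 16s. Substituting into t ≡ 0 (mod 11) gives 16s ≡ 6 (mod 11), and since 5⁻¹ ≡ 9 (mod 11), s ≡ 10. Hence t ≡ 5 + 16·10 = 165 (mod 176).
From t ≡ 165 (mod 176) write t = 165 + 176s. Substituting into t ≡ 22 (mod 23) gives 176s ≡ 18 (mod 23), and since 15⁻¹ ≡ 20 (mod 23), s ≡ 15. Hence t ≡ 165 + 176·15 = 2805 (mod 4048).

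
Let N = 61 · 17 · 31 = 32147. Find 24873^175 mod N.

Mod 61: 24873 ≡ 46; by Fermat, exponent reduces to 175 mod 60 = 55; 46^55 ≡ 48 (mod 61).
Mod 17: 24873 ≡ 2; by Fermat, exponent reduces to 175 mod 16 = 15; 2^15 ≡ 9 (mod 17).
Mod 31: 24873 ≡ 11; by Fermat, exponent reduces to 175 mod 30 = 25; 11^25 ≡ 26 (mod 31).
Combine by CRT: x ≡ 48 (mod 61), x ≡ 9 (mod 17), x ≡ 26 (mod 31) ⇒ x ≡ 31646 (mod 32147).

31646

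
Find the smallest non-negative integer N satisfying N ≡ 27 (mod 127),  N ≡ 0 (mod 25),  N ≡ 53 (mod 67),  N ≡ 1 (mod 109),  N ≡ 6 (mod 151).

2907077525

From N ≡ 27 (mod 127) write N = 27 + 127t. Substituting into N ≡ 0 (mod 25) gives 127t ≡ 23 (mod 25), and since 2⁻¹ ≡ 13 (mod 25), t ≡ 24. Hence N ≡ 27 + 127·24 = 3075 (mod 3175).
From N ≡ 3075 (mod 3175) write N = 3075 + 3175t. Substituting into N ≡ 53 (mod 67) gives 3175t ≡ 60 (mod 67), and since 26⁻¹ ≡ 49 (mod 67), t ≡ 59. Hence N ≡ 3075 + 3175·59 = 190400 (mod 212725).
From N ≡ 190400 (mod 212725) write N = 190400 + 212725t. Substituting into N ≡ 1 (mod 109) gives 212725t ≡ 24 (mod 109), and since 66⁻¹ ≡ 38 (mod 109), t ≡ 40. Hence N ≡ 190400 + 212725·40 = 8699400 (mod 23187025).
From N ≡ 8699400 (mod 23187025) write N = 8699400 + 23187025t. Substituting into N ≡ 6 (mod 151) gives 23187025t ≡ 18 (mod 151), and since 69⁻¹ ≡ 116 (mod 151), t ≡ 125. Hence N ≡ 8699400 + 23187025·125 = 2907077525 (mod 3501240775).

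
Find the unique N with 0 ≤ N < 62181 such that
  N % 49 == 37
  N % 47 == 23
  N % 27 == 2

57269

From N ≡ 37 (mod 49) write N = 37 + 49t. Substituting into N ≡ 23 (mod 47) gives 49t ≡ 33 (mod 47), and since 2⁻¹ ≡ 24 (mod 47), t ≡ 40. Hence N ≡ 37 + 49·40 = 1997 (mod 2303).
From N ≡ 1997 (mod 2303) write N = 1997 + 2303t. Substituting into N ≡ 2 (mod 27) gives 2303t ≡ 3 (mod 27), and since 8⁻¹ ≡ 17 (mod 27), t ≡ 24. Hence N ≡ 1997 + 2303·24 = 57269 (mod 62181).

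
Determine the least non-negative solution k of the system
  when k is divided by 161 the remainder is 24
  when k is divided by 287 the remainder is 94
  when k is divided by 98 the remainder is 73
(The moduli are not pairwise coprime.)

gcd(161, 287) = 7 and 7 | (94 − 24), so the pair is consistent; merging gives k ≡ 668 (mod 6601), where 6601 = lcm(161, 287).
gcd(6601, 98) = 7 and 7 | (73 − 668), so the pair is consistent; merging gives k ≡ 73279 (mod 92414), where 92414 = lcm(6601, 98).
The solution is unique modulo lcm(161, 287, 98) = 92414.

73279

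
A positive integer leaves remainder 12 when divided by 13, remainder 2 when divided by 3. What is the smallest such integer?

38

From n ≡ 12 (mod 13) write n = 12 + 13t. Substituting into n ≡ 2 (mod 3) gives 13t ≡ 2 (mod 3), and since 1⁻¹ ≡ 1 (mod 3), t ≡ 2. Hence n ≡ 12 + 13·2 = 38 (mod 39).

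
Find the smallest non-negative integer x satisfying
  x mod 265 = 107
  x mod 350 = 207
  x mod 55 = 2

103457

gcd(265, 350) = 5 and 5 | (207 − 107), so the pair is consistent; merging gives x ≡ 10707 (mod 18550), where 18550 = lcm(265, 350).
gcd(18550, 55) = 5 and 5 | (2 − 10707), so the pair is consistent; merging gives x ≡ 103457 (mod 204050), where 204050 = lcm(18550, 55).
The solution is unique modulo lcm(265, 350, 55) = 204050.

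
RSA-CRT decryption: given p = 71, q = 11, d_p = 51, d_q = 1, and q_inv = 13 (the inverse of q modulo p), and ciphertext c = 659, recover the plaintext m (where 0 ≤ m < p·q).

m₁ = c^(d_p) mod p: c ≡ 20 (mod 71), and 20^51 mod 71 = 45.
m₂ = c^(d_q) mod q: c ≡ 10 (mod 11), and 10^1 mod 11 = 10.
h = q_inv·(m₁ − m₂) mod p = 13·(45 − 10) mod 71 = 29.
m = m₂ + h·q = 10 + 29·11 = 329.

329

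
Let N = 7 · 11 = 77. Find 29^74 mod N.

36

Mod 7: 29 ≡ 1; by Fermat, exponent reduces to 74 mod 6 = 2; 1^2 ≡ 1 (mod 7).
Mod 11: 29 ≡ 7; by Fermat, exponent reduces to 74 mod 10 = 4; 7^4 ≡ 3 (mod 11).
Combine by CRT: x ≡ 1 (mod 7), x ≡ 3 (mod 11) ⇒ x ≡ 36 (mod 77).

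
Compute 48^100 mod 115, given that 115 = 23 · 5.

Mod 23: 48 ≡ 2; by Fermat, exponent reduces to 100 mod 22 = 12; 2^12 ≡ 2 (mod 23).
Mod 5: 48 ≡ 3; since 4 | 100, by Fermat 3^100 ≡ 1 (mod 5).
Combine by CRT: x ≡ 2 (mod 23), x ≡ 1 (mod 5) ⇒ x ≡ 71 (mod 115).

71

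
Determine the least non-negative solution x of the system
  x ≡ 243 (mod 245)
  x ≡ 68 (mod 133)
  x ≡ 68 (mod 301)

Combine the congruences pairwise.
gcd(245, 133) = 7 and 7 | (68 − 243), so the pair is consistent; merging gives x ≡ 733 (mod 4655), where 4655 = lcm(245, 133).
gcd(4655, 301) = 7 and 7 | (68 − 733), so the pair is consistent; merging gives x ≡ 28663 (mod 200165), where 200165 = lcm(4655, 301).
The solution is unique modulo lcm(245, 133, 301) = 200165.

28663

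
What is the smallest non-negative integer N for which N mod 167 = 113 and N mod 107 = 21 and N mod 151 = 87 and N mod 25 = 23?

The moduli are pairwise coprime; M = 167·107·151·25 = 67455475.
M/167 = 403925; 403925 ≡ 119 (mod 167); 119·80 ≡ 1, so inverse 80.
M/107 = 630425; 630425 ≡ 88 (mod 107); 88·45 ≡ 1, so inverse 45.
M/151 = 446725; 446725 ≡ 67 (mod 151); 67·142 ≡ 1, so inverse 142.
M/25 = 2698219; 2698219 ≡ 19 (mod 25); 19·4 ≡ 1, so inverse 4.
N ≡ 113·403925·80 + 21·630425·45 + 87·446725·142 + 23·2698219·4 = 10014310423.
10014310423 mod 67455475 = 30900123.

30900123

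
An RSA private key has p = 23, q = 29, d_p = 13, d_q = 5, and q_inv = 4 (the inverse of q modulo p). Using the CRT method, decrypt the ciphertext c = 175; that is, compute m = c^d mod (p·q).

m₁ = c^(d_p) mod p: c ≡ 14 (mod 23), and 14^13 mod 23 = 11.
m₂ = c^(d_q) mod q: c ≡ 1 (mod 29), and 1^5 mod 29 = 1.
h = q_inv·(m₁ − m₂) mod p = 4·(11 − 1) mod 23 = 17.
m = m₂ + h·q = 1 + 17·29 = 494.

494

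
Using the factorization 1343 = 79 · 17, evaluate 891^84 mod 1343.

684

Mod 79: 891 ≡ 22; by Fermat, exponent reduces to 84 mod 78 = 6; 22^6 ≡ 52 (mod 79).
Mod 17: 891 ≡ 7; by Fermat, exponent reduces to 84 mod 16 = 4; 7^4 ≡ 4 (mod 17).
Combine by CRT: x ≡ 52 (mod 79), x ≡ 4 (mod 17) ⇒ x ≡ 684 (mod 1343).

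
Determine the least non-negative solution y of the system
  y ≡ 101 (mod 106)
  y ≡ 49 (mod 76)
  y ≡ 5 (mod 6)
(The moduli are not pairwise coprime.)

5825

gcd(106, 76) = 2 and 2 | (49 − 101), so the pair is consistent; merging gives y ≡ 1797 (mod 4028), where 4028 = lcm(106, 76).
gcd(4028, 6) = 2 and 2 | (5 − 1797), so the pair is consistent; merging gives y ≡ 5825 (mod 12084), where 12084 = lcm(4028, 6).
The solution is unique modulo lcm(106, 76, 6) = 12084.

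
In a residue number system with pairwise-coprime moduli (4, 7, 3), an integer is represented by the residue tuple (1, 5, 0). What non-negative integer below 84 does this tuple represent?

The moduli are pairwise coprime; N = 4·7·3 = 84.
N/4 = 21; 21 ≡ 1 (mod 4), inverse 1.
N/7 = 12; 12 ≡ 5 (mod 7); 5·3 ≡ 1, so inverse 3.
N/3 = 28; 28 ≡ 1 (mod 3), inverse 1.
x ≡ 1·21·1 + 5·12·3 + 0·28·1 = 201.
201 mod 84 = 33.

33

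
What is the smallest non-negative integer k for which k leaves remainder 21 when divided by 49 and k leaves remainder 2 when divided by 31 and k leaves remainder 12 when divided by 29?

From k ≡ 21 (mod 49) write k = 21 + 49t. Substituting into k ≡ 2 (mod 31) gives 49t ≡ 12 (mod 31), and since 18⁻¹ ≡ 19 (mod 31), t ≡ 11. Hence k ≡ 21 + 49·11 = 560 (mod 1519).
From k ≡ 560 (mod 1519) write k = 560 + 1519t. Substituting into k ≡ 12 (mod 29) gives 1519t ≡ 3 (mod 29), and since 11⁻¹ ≡ 8 (mod 29), t ≡ 24. Hence k ≡ 560 + 1519·24 = 37016 (mod 44051).

37016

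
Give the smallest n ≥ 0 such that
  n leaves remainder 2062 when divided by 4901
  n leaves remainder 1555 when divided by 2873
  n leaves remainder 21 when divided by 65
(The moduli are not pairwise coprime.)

Combine the congruences pairwise.
gcd(4901, 2873) = 169 and 169 | (1555 − 2062), so the pair is consistent; merging gives n ≡ 21666 (mod 83317), where 83317 = lcm(4901, 2873).
gcd(83317, 65) = 13 and 13 | (21 − 21666), so the pair is consistent; merging gives n ≡ 21666 (mod 416585), where 416585 = lcm(83317, 65).
The solution is unique modulo lcm(4901, 2873, 65) = 416585.

21666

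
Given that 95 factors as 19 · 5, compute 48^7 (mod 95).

72

Mod 19: 48 ≡ 10; 10^7 ≡ 15 (mod 19).
Mod 5: 48 ≡ 3; by Fermat, exponent reduces to 7 mod 4 = 3; 3^3 ≡ 2 (mod 5).
Combine by CRT: x ≡ 15 (mod 19), x ≡ 2 (mod 5) ⇒ x ≡ 72 (mod 95).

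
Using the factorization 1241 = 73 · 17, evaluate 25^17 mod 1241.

1130

Mod 73: 25 ≡ 25; 25^17 ≡ 35 (mod 73).
Mod 17: 25 ≡ 8; by Fermat, exponent reduces to 17 mod 16 = 1; 8^1 ≡ 8 (mod 17).
Combine by CRT: x ≡ 35 (mod 73), x ≡ 8 (mod 17) ⇒ x ≡ 1130 (mod 1241).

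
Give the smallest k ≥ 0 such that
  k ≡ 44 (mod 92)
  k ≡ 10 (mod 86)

2160

Combine the congruences pairwise.
gcd(92, 86) = 2 and 2 | (10 − 44), so the pair is consistent; merging gives k ≡ 2160 (mod 3956), where 3956 = lcm(92, 86).
The solution is unique modulo lcm(92, 86) = 3956.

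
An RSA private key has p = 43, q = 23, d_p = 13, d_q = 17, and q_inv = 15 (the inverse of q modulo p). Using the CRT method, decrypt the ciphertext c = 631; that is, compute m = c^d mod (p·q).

362

m₁ = c^(d_p) mod p: c ≡ 29 (mod 43), and 29^13 mod 43 = 18.
m₂ = c^(d_q) mod q: c ≡ 10 (mod 23), and 10^17 mod 23 = 17.
h = q_inv·(m₁ − m₂) mod p = 15·(18 − 17) mod 43 = 15.
m = m₂ + h·q = 17 + 15·23 = 362.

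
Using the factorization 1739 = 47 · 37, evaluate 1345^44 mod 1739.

1156

Mod 47: 1345 ≡ 29; 29^44 ≡ 28 (mod 47).
Mod 37: 1345 ≡ 13; by Fermat, exponent reduces to 44 mod 36 = 8; 13^8 ≡ 9 (mod 37).
Combine by CRT: x ≡ 28 (mod 47), x ≡ 9 (mod 37) ⇒ x ≡ 1156 (mod 1739).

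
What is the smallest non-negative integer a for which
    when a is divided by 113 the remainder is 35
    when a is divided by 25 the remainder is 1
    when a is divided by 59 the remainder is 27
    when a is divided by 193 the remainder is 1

6537876

Combine the congruences pairwise.
From a ≡ 35 (mod 113) write a = 35 + 113t. Substituting into a ≡ 1 (mod 25) gives 113t ≡ 16 (mod 25), and since 13⁻¹ ≡ 2 (mod 25), t ≡ 7. Hence a ≡ 35 + 113·7 = 826 (mod 2825).
From a ≡ 826 (mod 2825) write a = 826 + 2825t. Substituting into a ≡ 27 (mod 59) gives 2825t ≡ 27 (mod 59), and since 52⁻¹ ≡ 42 (mod 59), t ≡ 13. Hence a ≡ 826 + 2825·13 = 37551 (mod 166675).
From a ≡ 37551 (mod 166675) write a = 37551 + 166675t. Substituting into a ≡ 1 (mod 193) gives 166675t ≡ 85 (mod 193), and since 116⁻¹ ≡ 5 (mod 193), t ≡ 39. Hence a ≡ 37551 + 166675·39 = 6537876 (mod 32168275).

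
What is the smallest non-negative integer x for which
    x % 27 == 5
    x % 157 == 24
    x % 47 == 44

The moduli are pairwise coprime; N = 27·157·47 = 199233.
N/27 = 7379; 7379 ≡ 8 (mod 27); 8·17 ≡ 1, so inverse 17.
N/157 = 1269; 1269 ≡ 13 (mod 157); 13·145 ≡ 1, so inverse 145.
N/47 = 4239; 4239 ≡ 9 (mod 47); 9·21 ≡ 1, so inverse 21.
x ≡ 5·7379·17 + 24·1269·145 + 44·4239·21 = 8960171.
8960171 mod 199233 = 193919.

193919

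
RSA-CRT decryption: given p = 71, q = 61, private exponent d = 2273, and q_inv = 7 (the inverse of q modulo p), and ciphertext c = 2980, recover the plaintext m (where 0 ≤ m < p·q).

4029

d_p = d mod (p−1) = 2273 mod 70 = 33; d_q = d mod (q−1) = 53.
m₁ = c^(d_p) mod p: c ≡ 69 (mod 71), and 69^33 mod 71 = 53.
m₂ = c^(d_q) mod q: c ≡ 52 (mod 61), and 52^53 mod 61 = 3.
h = q_inv·(m₁ − m₂) mod p = 7·(53 − 3) mod 71 = 66.
m = m₂ + h·q = 3 + 66·61 = 4029.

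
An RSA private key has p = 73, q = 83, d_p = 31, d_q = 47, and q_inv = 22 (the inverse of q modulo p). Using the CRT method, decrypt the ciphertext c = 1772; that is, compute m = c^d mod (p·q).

1082

m₁ = c^(d_p) mod p: c ≡ 20 (mod 73), and 20^31 mod 73 = 60.
m₂ = c^(d_q) mod q: c ≡ 29 (mod 83), and 29^47 mod 83 = 3.
h = q_inv·(m₁ − m₂) mod p = 22·(60 − 3) mod 73 = 13.
m = m₂ + h·q = 3 + 13·83 = 1082.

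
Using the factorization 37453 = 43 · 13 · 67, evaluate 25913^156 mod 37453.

9673

Mod 43: 25913 ≡ 27; by Fermat, exponent reduces to 156 mod 42 = 30; 27^30 ≡ 41 (mod 43).
Mod 13: 25913 ≡ 4; since 12 | 156, by Fermat 4^156 ≡ 1 (mod 13).
Mod 67: 25913 ≡ 51; by Fermat, exponent reduces to 156 mod 66 = 24; 51^24 ≡ 25 (mod 67).
Combine by CRT: x ≡ 41 (mod 43), x ≡ 1 (mod 13), x ≡ 25 (mod 67) ⇒ x ≡ 9673 (mod 37453).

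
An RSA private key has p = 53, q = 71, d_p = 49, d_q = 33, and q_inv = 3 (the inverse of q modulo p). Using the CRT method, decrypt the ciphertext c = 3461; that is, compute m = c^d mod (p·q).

1901

m₁ = c^(d_p) mod p: c ≡ 16 (mod 53), and 16^49 mod 53 = 46.
m₂ = c^(d_q) mod q: c ≡ 53 (mod 71), and 53^33 mod 71 = 55.
h = q_inv·(m₁ − m₂) mod p = 3·(46 − 55) mod 53 = 26.
m = m₂ + h·q = 55 + 26·71 = 1901.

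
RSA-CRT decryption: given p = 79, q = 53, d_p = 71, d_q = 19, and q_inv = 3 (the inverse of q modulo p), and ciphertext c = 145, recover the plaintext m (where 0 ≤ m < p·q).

m₁ = c^(d_p) mod p: c ≡ 66 (mod 79), and 66^71 mod 79 = 39.
m₂ = c^(d_q) mod q: c ≡ 39 (mod 53), and 39^19 mod 53 = 27.
h = q_inv·(m₁ − m₂) mod p = 3·(39 − 27) mod 79 = 36.
m = m₂ + h·q = 27 + 36·53 = 1935.

1935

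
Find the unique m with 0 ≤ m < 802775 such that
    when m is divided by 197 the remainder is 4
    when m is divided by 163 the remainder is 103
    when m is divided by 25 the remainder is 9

564409

From m ≡ 4 (mod 197) write m = 4 + 197t. Substituting into m ≡ 103 (mod 163) gives 197t ≡ 99 (mod 163), and since 34⁻¹ ≡ 24 (mod 163), t ≡ 94. Hence m ≡ 4 + 197·94 = 18522 (mod 32111).
From m ≡ 18522 (mod 32111) write m = 18522 + 32111t. Substituting into m ≡ 9 (mod 25) gives 32111t ≡ 12 (mod 25), and since 11⁻¹ ≡ 16 (mod 25), t ≡ 17. Hence m ≡ 18522 + 32111·17 = 564409 (mod 802775).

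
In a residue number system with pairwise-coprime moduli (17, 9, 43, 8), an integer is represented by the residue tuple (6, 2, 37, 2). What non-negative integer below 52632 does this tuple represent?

47810

From x ≡ 6 (mod 17) write x = 6 + 17t. Substituting into x ≡ 2 (mod 9) gives 17t ≡ 5 (mod 9), and since 8⁻¹ ≡ 8 (mod 9), t ≡ 4. Hence x ≡ 6 + 17·4 = 74 (mod 153).
From x ≡ 74 (mod 153) write x = 74 + 153t. Substituting into x ≡ 37 (mod 43) gives 153t ≡ 6 (mod 43), and since 24⁻¹ ≡ 9 (mod 43), t ≡ 11. Hence x ≡ 74 + 153·11 = 1757 (mod 6579).
From x ≡ 1757 (mod 6579) write x = 1757 + 6579t. Substituting into x ≡ 2 (mod 8) gives 6579t ≡ 5 (mod 8), and since 3⁻¹ ≡ 3 (mod 8), t ≡ 7. Hence x ≡ 1757 + 6579·7 = 47810 (mod 52632).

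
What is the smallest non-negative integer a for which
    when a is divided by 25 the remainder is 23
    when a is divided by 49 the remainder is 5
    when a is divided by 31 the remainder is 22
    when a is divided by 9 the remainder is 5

The moduli are pairwise coprime; N = 25·49·31·9 = 341775.
N/25 = 13671; 13671 ≡ 21 (mod 25); 21·6 ≡ 1, so inverse 6.
N/49 = 6975; 6975 ≡ 17 (mod 49); 17·26 ≡ 1, so inverse 26.
N/31 = 11025; 11025 ≡ 20 (mod 31); 20·14 ≡ 1, so inverse 14.
N/9 = 37975; 37975 ≡ 4 (mod 9); 4·7 ≡ 1, so inverse 7.
a ≡ 23·13671·6 + 5·6975·26 + 22·11025·14 + 5·37975·7 = 7518173.
7518173 mod 341775 = 340898.

340898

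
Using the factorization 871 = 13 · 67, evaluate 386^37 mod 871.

191

Mod 13: 386 ≡ 9; by Fermat, exponent reduces to 37 mod 12 = 1; 9^1 ≡ 9 (mod 13).
Mod 67: 386 ≡ 51; 51^37 ≡ 57 (mod 67).
Combine by CRT: x ≡ 9 (mod 13), x ≡ 57 (mod 67) ⇒ x ≡ 191 (mod 871).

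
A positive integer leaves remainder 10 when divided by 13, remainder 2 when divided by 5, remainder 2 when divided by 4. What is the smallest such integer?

62

From n ≡ 10 (mod 13) write n = 10 + 13t. Substituting into n ≡ 2 (mod 5) gives 13t ≡ 2 (mod 5), and since 3⁻¹ ≡ 2 (mod 5), t ≡ 4. Hence n ≡ 10 + 13·4 = 62 (mod 65).
From n ≡ 62 (mod 65) write n = 62 + 65t. Substituting into n ≡ 2 (mod 4) gives 65t ≡ 0 (mod 4), and since 1⁻¹ ≡ 1 (mod 4), t ≡ 0. Hence n ≡ 62 + 65·0 = 62 (mod 260).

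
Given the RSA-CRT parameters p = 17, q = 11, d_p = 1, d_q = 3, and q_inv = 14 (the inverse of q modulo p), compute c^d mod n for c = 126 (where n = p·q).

92

m₁ = c^(d_p) mod p: c ≡ 7 (mod 17), and 7^1 mod 17 = 7.
m₂ = c^(d_q) mod q: c ≡ 5 (mod 11), and 5^3 mod 11 = 4.
h = q_inv·(m₁ − m₂) mod p = 14·(7 − 4) mod 17 = 8.
m = m₂ + h·q = 4 + 8·11 = 92.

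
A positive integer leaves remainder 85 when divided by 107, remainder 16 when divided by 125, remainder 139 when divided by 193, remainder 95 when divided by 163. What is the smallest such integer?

69815766

The moduli are pairwise coprime; N = 107·125·193·163 = 420764125.
N/107 = 3932375; 3932375 ≡ 18 (mod 107); 18·6 ≡ 1, so inverse 6.
N/125 = 3366113; 3366113 ≡ 113 (mod 125); 113·52 ≡ 1, so inverse 52.
N/193 = 2180125; 2180125 ≡ 190 (mod 193); 190·64 ≡ 1, so inverse 64.
N/163 = 2581375; 2581375 ≡ 107 (mod 163); 107·32 ≡ 1, so inverse 32.
a ≡ 85·3932375·6 + 16·3366113·52 + 139·2180125·64 + 95·2581375·32 = 32047889266.
32047889266 mod 420764125 = 69815766.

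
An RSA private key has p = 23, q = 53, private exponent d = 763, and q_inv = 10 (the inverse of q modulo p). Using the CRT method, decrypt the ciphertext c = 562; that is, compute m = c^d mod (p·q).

d_p = d mod (p−1) = 763 mod 22 = 15; d_q = d mod (q−1) = 35.
m₁ = c^(d_p) mod p: c ≡ 10 (mod 23), and 10^15 mod 23 = 5.
m₂ = c^(d_q) mod q: c ≡ 32 (mod 53), and 32^35 mod 53 = 12.
h = q_inv·(m₁ − m₂) mod p = 10·(5 − 12) mod 23 = 22.
m = m₂ + h·q = 12 + 22·53 = 1178.

1178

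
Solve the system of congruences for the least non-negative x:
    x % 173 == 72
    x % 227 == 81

32769

From x ≡ 72 (mod 173) write x = 72 + 173t. Substituting into x ≡ 81 (mod 227) gives 173t ≡ 9 (mod 227), and since 173⁻¹ ≡ 21 (mod 227), t ≡ 189. Hence x ≡ 72 + 173·189 = 32769 (mod 39271).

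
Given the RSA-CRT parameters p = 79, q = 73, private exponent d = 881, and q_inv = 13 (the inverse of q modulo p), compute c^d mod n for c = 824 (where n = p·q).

1490

d_p = d mod (p−1) = 881 mod 78 = 23; d_q = d mod (q−1) = 17.
m₁ = c^(d_p) mod p: c ≡ 34 (mod 79), and 34^23 mod 79 = 68.
m₂ = c^(d_q) mod q: c ≡ 21 (mod 73), and 21^17 mod 73 = 30.
h = q_inv·(m₁ − m₂) mod p = 13·(68 − 30) mod 79 = 20.
m = m₂ + h·q = 30 + 20·73 = 1490.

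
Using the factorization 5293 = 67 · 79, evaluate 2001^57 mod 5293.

Mod 67: 2001 ≡ 58; 58^57 ≡ 53 (mod 67).
Mod 79: 2001 ≡ 26; 26^57 ≡ 62 (mod 79).
Combine by CRT: x ≡ 53 (mod 67), x ≡ 62 (mod 79) ⇒ x ≡ 1326 (mod 5293).

1326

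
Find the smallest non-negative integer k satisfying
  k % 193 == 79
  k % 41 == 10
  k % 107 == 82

652033

From k ≡ 79 (mod 193) write k = 79 + 193t. Substituting into k ≡ 10 (mod 41) gives 193t ≡ 13 (mod 41), and since 29⁻¹ ≡ 17 (mod 41), t ≡ 16. Hence k ≡ 79 + 193·16 = 3167 (mod 7913).
From k ≡ 3167 (mod 7913) write k = 3167 + 7913t. Substituting into k ≡ 82 (mod 107) gives 7913t ≡ 18 (mod 107), and since 102⁻¹ ≡ 64 (mod 107), t ≡ 82. Hence k ≡ 3167 + 7913·82 = 652033 (mod 846691).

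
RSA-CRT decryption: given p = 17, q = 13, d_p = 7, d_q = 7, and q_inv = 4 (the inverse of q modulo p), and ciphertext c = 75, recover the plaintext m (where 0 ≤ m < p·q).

114

m₁ = c^(d_p) mod p: c ≡ 7 (mod 17), and 7^7 mod 17 = 12.
m₂ = c^(d_q) mod q: c ≡ 10 (mod 13), and 10^7 mod 13 = 10.
h = q_inv·(m₁ − m₂) mod p = 4·(12 − 10) mod 17 = 8.
m = m₂ + h·q = 10 + 8·13 = 114.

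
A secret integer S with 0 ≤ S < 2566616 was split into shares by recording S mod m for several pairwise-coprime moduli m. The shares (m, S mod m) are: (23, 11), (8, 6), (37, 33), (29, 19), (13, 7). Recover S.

The moduli are pairwise coprime; N = 23·8·37·29·13 = 2566616.
N/23 = 111592; 111592 ≡ 19 (mod 23); 19·17 ≡ 1, so inverse 17.
N/8 = 320827; 320827 ≡ 3 (mod 8); 3·3 ≡ 1, so inverse 3.
N/37 = 69368; 69368 ≡ 30 (mod 37); 30·21 ≡ 1, so inverse 21.
N/29 = 88504; 88504 ≡ 25 (mod 29); 25·7 ≡ 1, so inverse 7.
N/13 = 197432; 197432 ≡ 1 (mod 13), inverse 1.
S ≡ 11·111592·17 + 6·320827·3 + 33·69368·21 + 19·88504·7 + 7·197432·1 = 87867670.
87867670 mod 2566616 = 602726.

602726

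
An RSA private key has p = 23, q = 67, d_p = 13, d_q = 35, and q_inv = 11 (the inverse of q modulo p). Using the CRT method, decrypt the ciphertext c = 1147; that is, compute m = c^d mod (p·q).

405

m₁ = c^(d_p) mod p: c ≡ 20 (mod 23), and 20^13 mod 23 = 14.
m₂ = c^(d_q) mod q: c ≡ 8 (mod 67), and 8^35 mod 67 = 3.
h = q_inv·(m₁ − m₂) mod p = 11·(14 − 3) mod 23 = 6.
m = m₂ + h·q = 3 + 6·67 = 405.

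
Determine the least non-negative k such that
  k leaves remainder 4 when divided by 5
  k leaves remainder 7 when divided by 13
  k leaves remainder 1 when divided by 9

From k ≡ 4 (mod 5) write k = 4 + 5t. Substituting into k ≡ 7 (mod 13) gives 5t ≡ 3 (mod 13), and since 5⁻¹ ≡ 8 (mod 13), t ≡ 11. Hence k ≡ 4 + 5·11 = 59 (mod 65).
From k ≡ 59 (mod 65) write k = 59 + 65t. Substituting into k ≡ 1 (mod 9) gives 65t ≡ 5 (mod 9), and since 2⁻¹ ≡ 5 (mod 9), t ≡ 7. Hence k ≡ 59 + 65·7 = 514 (mod 585).

514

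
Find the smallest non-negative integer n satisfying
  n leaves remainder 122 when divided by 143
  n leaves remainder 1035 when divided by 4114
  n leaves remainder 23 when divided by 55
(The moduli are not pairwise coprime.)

gcd(143, 4114) = 11 and 11 | (1035 − 122), so the pair is consistent; merging gives n ≡ 25719 (mod 53482), where 53482 = lcm(143, 4114).
gcd(53482, 55) = 11 and 11 | (23 − 25719), so the pair is consistent; merging gives n ≡ 132683 (mod 267410), where 267410 = lcm(53482, 55).
The solution is unique modulo lcm(143, 4114, 55) = 267410.

132683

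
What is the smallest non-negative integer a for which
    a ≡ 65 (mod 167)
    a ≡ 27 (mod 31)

Combine the congruences pairwise.
From a ≡ 65 (mod 167) write a = 65 + 167t. Substituting into a ≡ 27 (mod 31) gives 167t ≡ 24 (mod 31), and since 12⁻¹ ≡ 13 (mod 31), t ≡ 2. Hence a ≡ 65 + 167·2 = 399 (mod 5177).

399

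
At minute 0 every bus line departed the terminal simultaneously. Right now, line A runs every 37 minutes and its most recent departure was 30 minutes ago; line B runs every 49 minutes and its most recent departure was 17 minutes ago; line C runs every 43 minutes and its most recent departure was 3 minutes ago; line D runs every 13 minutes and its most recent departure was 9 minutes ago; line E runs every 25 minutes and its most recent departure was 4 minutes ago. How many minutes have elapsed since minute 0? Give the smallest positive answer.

4387379

The moduli are pairwise coprime; N = 37·49·43·13·25 = 25336675.
N/37 = 684775; 684775 ≡ 16 (mod 37); 16·7 ≡ 1, so inverse 7.
N/49 = 517075; 517075 ≡ 27 (mod 49); 27·20 ≡ 1, so inverse 20.
N/43 = 589225; 589225 ≡ 39 (mod 43); 39·32 ≡ 1, so inverse 32.
N/13 = 1948975; 1948975 ≡ 2 (mod 13); 2·7 ≡ 1, so inverse 7.
N/25 = 1013467; 1013467 ≡ 17 (mod 25); 17·3 ≡ 1, so inverse 3.
t ≡ 30·684775·7 + 17·517075·20 + 3·589225·32 + 9·1948975·7 + 4·1013467·3 = 511120879.
511120879 mod 25336675 = 4387379.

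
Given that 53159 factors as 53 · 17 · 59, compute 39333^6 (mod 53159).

42230

Mod 53: 39333 ≡ 7; 7^6 ≡ 42 (mod 53).
Mod 17: 39333 ≡ 12; 12^6 ≡ 2 (mod 17).
Mod 59: 39333 ≡ 39; 39^6 ≡ 45 (mod 59).
Combine by CRT: x ≡ 42 (mod 53), x ≡ 2 (mod 17), x ≡ 45 (mod 59) ⇒ x ≡ 42230 (mod 53159).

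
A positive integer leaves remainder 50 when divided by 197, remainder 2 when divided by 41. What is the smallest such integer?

1232

From k ≡ 50 (mod 197) write k = 50 + 197t. Substituting into k ≡ 2 (mod 41) gives 197t ≡ 34 (mod 41), and since 33⁻¹ ≡ 5 (mod 41), t ≡ 6. Hence k ≡ 50 + 197·6 = 1232 (mod 8077).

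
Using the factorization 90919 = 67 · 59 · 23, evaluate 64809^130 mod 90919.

Mod 67: 64809 ≡ 20; by Fermat, exponent reduces to 130 mod 66 = 64; 20^64 ≡ 33 (mod 67).
Mod 59: 64809 ≡ 27; by Fermat, exponent reduces to 130 mod 58 = 14; 27^14 ≡ 25 (mod 59).
Mod 23: 64809 ≡ 18; by Fermat, exponent reduces to 130 mod 22 = 20; 18^20 ≡ 12 (mod 23).
Combine by CRT: x ≡ 33 (mod 67), x ≡ 25 (mod 59), x ≡ 12 (mod 23) ⇒ x ≡ 90885 (mod 90919).

90885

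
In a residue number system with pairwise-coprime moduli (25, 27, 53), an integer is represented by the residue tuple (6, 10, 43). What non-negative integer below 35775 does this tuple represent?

From x ≡ 6 (mod 25) write x = 6 + 25t. Substituting into x ≡ 10 (mod 27) gives 25t ≡ 4 (mod 27), and since 25⁻¹ ≡ 13 (mod 27), t ≡ 25. Hence x ≡ 6 + 25·25 = 631 (mod 675).
From x ≡ 631 (mod 675) write x = 631 + 675t. Substituting into x ≡ 43 (mod 53) gives 675t ≡ 48 (mod 53), and since 39⁻¹ ≡ 34 (mod 53), t ≡ 42. Hence x ≡ 631 + 675·42 = 28981 (mod 35775).

28981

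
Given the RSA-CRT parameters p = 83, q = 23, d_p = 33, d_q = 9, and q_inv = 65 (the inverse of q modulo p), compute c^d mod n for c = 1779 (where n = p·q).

9

m₁ = c^(d_p) mod p: c ≡ 36 (mod 83), and 36^33 mod 83 = 9.
m₂ = c^(d_q) mod q: c ≡ 8 (mod 23), and 8^9 mod 23 = 9.
h = q_inv·(m₁ − m₂) mod p = 65·(9 − 9) mod 83 = 0.
m = m₂ + h·q = 9 + 0·23 = 9.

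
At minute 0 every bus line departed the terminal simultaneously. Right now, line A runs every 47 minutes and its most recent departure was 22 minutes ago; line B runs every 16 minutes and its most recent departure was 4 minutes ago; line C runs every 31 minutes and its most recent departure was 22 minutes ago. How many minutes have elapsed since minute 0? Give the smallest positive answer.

The moduli are pairwise coprime; N = 47·16·31 = 23312.
N/47 = 496; 496 ≡ 26 (mod 47); 26·38 ≡ 1, so inverse 38.
N/16 = 1457; 1457 ≡ 1 (mod 16), inverse 1.
N/31 = 752; 752 ≡ 8 (mod 31); 8·4 ≡ 1, so inverse 4.
t ≡ 22·496·38 + 4·1457·1 + 22·752·4 = 486660.
486660 mod 23312 = 20420.

20420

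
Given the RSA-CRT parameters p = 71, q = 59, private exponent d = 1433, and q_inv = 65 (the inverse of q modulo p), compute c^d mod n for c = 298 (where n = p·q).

d_p = d mod (p−1) = 1433 mod 70 = 33; d_q = d mod (q−1) = 41.
m₁ = c^(d_p) mod p: c ≡ 14 (mod 71), and 14^33 mod 71 = 46.
m₂ = c^(d_q) mod q: c ≡ 3 (mod 59), and 3^41 mod 59 = 28.
h = q_inv·(m₁ − m₂) mod p = 65·(46 − 28) mod 71 = 34.
m = m₂ + h·q = 28 + 34·59 = 2034.

2034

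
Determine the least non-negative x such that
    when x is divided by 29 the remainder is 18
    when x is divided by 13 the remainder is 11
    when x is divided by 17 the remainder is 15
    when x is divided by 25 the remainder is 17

3092

The moduli are pairwise coprime; N = 29·13·17·25 = 160225.
N/29 = 5525; 5525 ≡ 15 (mod 29); 15·2 ≡ 1, so inverse 2.
N/13 = 12325; 12325 ≡ 1 (mod 13), inverse 1.
N/17 = 9425; 9425 ≡ 7 (mod 17); 7·5 ≡ 1, so inverse 5.
N/25 = 6409; 6409 ≡ 9 (mod 25); 9·14 ≡ 1, so inverse 14.
x ≡ 18·5525·2 + 11·12325·1 + 15·9425·5 + 17·6409·14 = 2566692.
2566692 mod 160225 = 3092.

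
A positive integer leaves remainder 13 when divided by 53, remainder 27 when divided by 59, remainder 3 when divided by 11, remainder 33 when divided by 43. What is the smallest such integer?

Combine the congruences pairwise.
From m ≡ 13 (mod 53) write m = 13 + 53t. Substituting into m ≡ 27 (mod 59) gives 53t ≡ 14 (mod 59), and since 53⁻¹ ≡ 49 (mod 59), t ≡ 37. Hence m ≡ 13 + 53·37 = 1974 (mod 3127).
From m ≡ 1974 (mod 3127) write m = 1974 + 3127t. Substituting into m ≡ 3 (mod 11) gives 3127t ≡ 9 (mod 11), and since 3⁻¹ ≡ 4 (mod 11), t ≡ 3. Hence m ≡ 1974 + 3127·3 = 11355 (mod 34397).
From m ≡ 11355 (mod 34397) write m = 11355 + 34397t. Substituting into m ≡ 33 (mod 43) gives 34397t ≡ 30 (mod 43), and since 40⁻¹ ≡ 14 (mod 43), t ≡ 33. Hence m ≡ 11355 + 34397·33 = 1146456 (mod 1479071).

1146456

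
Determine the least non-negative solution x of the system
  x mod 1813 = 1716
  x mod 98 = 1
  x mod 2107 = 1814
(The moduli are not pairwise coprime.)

105057

Combine the congruences pairwise.
gcd(1813, 98) = 49 and 49 | (1 − 1716), so the pair is consistent; merging gives x ≡ 3529 (mod 3626), where 3626 = lcm(1813, 98).
gcd(3626, 2107) = 49 and 49 | (1814 − 3529), so the pair is consistent; merging gives x ≡ 105057 (mod 155918), where 155918 = lcm(3626, 2107).
The solution is unique modulo lcm(1813, 98, 2107) = 155918.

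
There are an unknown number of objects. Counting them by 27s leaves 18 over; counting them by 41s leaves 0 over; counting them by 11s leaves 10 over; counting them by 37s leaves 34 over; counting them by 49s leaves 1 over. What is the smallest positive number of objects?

96678

The moduli are pairwise coprime; M = 27·41·11·37·49 = 22076901.
M/27 = 817663; 817663 ≡ 22 (mod 27); 22·16 ≡ 1, so inverse 16.
M/41 = 538461; 538461 ≡ 8 (mod 41); 8·36 ≡ 1, so inverse 36.
M/11 = 2006991; 2006991 ≡ 8 (mod 11); 8·7 ≡ 1, so inverse 7.
M/37 = 596673; 596673 ≡ 11 (mod 37); 11·27 ≡ 1, so inverse 27.
M/49 = 450549; 450549 ≡ 43 (mod 49); 43·8 ≡ 1, so inverse 8.
N ≡ 18·817663·16 + 0·538461·36 + 10·2006991·7 + 34·596673·27 + 1·450549·8 = 927326520.
927326520 mod 22076901 = 96678.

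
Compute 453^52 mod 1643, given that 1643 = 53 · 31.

1061

Mod 53: 453 ≡ 29; since 52 | 52, by Fermat 29^52 ≡ 1 (mod 53).
Mod 31: 453 ≡ 19; by Fermat, exponent reduces to 52 mod 30 = 22; 19^22 ≡ 7 (mod 31).
Combine by CRT: x ≡ 1 (mod 53), x ≡ 7 (mod 31) ⇒ x ≡ 1061 (mod 1643).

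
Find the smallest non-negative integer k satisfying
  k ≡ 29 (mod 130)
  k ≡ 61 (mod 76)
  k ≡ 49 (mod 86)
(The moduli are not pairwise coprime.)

24989

Combine the congruences pairwise.
gcd(130, 76) = 2 and 2 | (61 − 29), so the pair is consistent; merging gives k ≡ 289 (mod 4940), where 4940 = lcm(130, 76).
gcd(4940, 86) = 2 and 2 | (49 − 289), so the pair is consistent; merging gives k ≡ 24989 (mod 212420), where 212420 = lcm(4940, 86).
The solution is unique modulo lcm(130, 76, 86) = 212420.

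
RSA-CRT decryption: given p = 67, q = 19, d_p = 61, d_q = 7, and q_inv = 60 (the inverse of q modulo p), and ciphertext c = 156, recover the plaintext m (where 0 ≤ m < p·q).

m₁ = c^(d_p) mod p: c ≡ 22 (mod 67), and 22^61 mod 67 = 25.
m₂ = c^(d_q) mod q: c ≡ 4 (mod 19), and 4^7 mod 19 = 6.
h = q_inv·(m₁ − m₂) mod p = 60·(25 − 6) mod 67 = 1.
m = m₂ + h·q = 6 + 1·19 = 25.

25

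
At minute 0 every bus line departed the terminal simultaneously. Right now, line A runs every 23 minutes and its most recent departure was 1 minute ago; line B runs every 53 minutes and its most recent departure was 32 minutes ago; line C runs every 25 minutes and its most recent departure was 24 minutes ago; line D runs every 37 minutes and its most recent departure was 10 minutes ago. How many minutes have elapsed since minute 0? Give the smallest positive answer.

852749

The moduli are pairwise coprime; N = 23·53·25·37 = 1127575.
N/23 = 49025; 49025 ≡ 12 (mod 23); 12·2 ≡ 1, so inverse 2.
N/53 = 21275; 21275 ≡ 22 (mod 53); 22·41 ≡ 1, so inverse 41.
N/25 = 45103; 45103 ≡ 3 (mod 25); 3·17 ≡ 1, so inverse 17.
N/37 = 30475; 30475 ≡ 24 (mod 37); 24·17 ≡ 1, so inverse 17.
t ≡ 1·49025·2 + 32·21275·41 + 24·45103·17 + 10·30475·17 = 51593624.
51593624 mod 1127575 = 852749.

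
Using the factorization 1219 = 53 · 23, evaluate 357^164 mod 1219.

Mod 53: 357 ≡ 39; by Fermat, exponent reduces to 164 mod 52 = 8; 39^8 ≡ 28 (mod 53).
Mod 23: 357 ≡ 12; by Fermat, exponent reduces to 164 mod 22 = 10; 12^10 ≡ 2 (mod 23).
Combine by CRT: x ≡ 28 (mod 53), x ≡ 2 (mod 23) ⇒ x ≡ 876 (mod 1219).

876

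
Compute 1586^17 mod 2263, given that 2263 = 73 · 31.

Mod 73: 1586 ≡ 53; 53^17 ≡ 68 (mod 73).
Mod 31: 1586 ≡ 5; 5^17 ≡ 25 (mod 31).
Combine by CRT: x ≡ 68 (mod 73), x ≡ 25 (mod 31) ⇒ x ≡ 1017 (mod 2263).

1017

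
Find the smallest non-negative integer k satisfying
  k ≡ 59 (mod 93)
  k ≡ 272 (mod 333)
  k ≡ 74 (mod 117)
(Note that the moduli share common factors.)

gcd(93, 333) = 3 and 3 | (272 − 59), so the pair is consistent; merging gives k ≡ 5267 (mod 10323), where 10323 = lcm(93, 333).
gcd(10323, 117) = 9 and 9 | (74 − 5267), so the pair is consistent; merging gives k ≡ 77528 (mod 134199), where 134199 = lcm(10323, 117).
The solution is unique modulo lcm(93, 333, 117) = 134199.

77528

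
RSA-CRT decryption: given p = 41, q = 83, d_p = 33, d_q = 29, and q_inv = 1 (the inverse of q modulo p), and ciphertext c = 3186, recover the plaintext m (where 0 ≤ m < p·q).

m₁ = c^(d_p) mod p: c ≡ 29 (mod 41), and 29^33 mod 41 = 13.
m₂ = c^(d_q) mod q: c ≡ 32 (mod 83), and 32^29 mod 83 = 18.
h = q_inv·(m₁ − m₂) mod p = 1·(13 − 18) mod 41 = 36.
m = m₂ + h·q = 18 + 36·83 = 3006.

3006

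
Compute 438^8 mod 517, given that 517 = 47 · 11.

36

Mod 47: 438 ≡ 15; 15^8 ≡ 36 (mod 47).
Mod 11: 438 ≡ 9; 9^8 ≡ 3 (mod 11).
Combine by CRT: x ≡ 36 (mod 47), x ≡ 3 (mod 11) ⇒ x ≡ 36 (mod 517).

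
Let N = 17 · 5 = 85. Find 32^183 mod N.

8

Mod 17: 32 ≡ 15; by Fermat, exponent reduces to 183 mod 16 = 7; 15^7 ≡ 8 (mod 17).
Mod 5: 32 ≡ 2; by Fermat, exponent reduces to 183 mod 4 = 3; 2^3 ≡ 3 (mod 5).
Combine by CRT: x ≡ 8 (mod 17), x ≡ 3 (mod 5) ⇒ x ≡ 8 (mod 85).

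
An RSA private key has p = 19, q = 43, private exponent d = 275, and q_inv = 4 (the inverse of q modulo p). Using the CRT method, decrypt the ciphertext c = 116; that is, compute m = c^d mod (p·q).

89

d_p = d mod (p−1) = 275 mod 18 = 5; d_q = d mod (q−1) = 23.
m₁ = c^(d_p) mod p: c ≡ 2 (mod 19), and 2^5 mod 19 = 13.
m₂ = c^(d_q) mod q: c ≡ 30 (mod 43), and 30^23 mod 43 = 3.
h = q_inv·(m₁ − m₂) mod p = 4·(13 − 3) mod 19 = 2.
m = m₂ + h·q = 3 + 2·43 = 89.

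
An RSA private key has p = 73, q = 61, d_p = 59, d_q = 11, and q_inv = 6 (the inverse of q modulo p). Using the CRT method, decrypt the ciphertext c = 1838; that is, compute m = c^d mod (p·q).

m₁ = c^(d_p) mod p: c ≡ 13 (mod 73), and 13^59 mod 73 = 40.
m₂ = c^(d_q) mod q: c ≡ 8 (mod 61), and 8^11 mod 61 = 53.
h = q_inv·(m₁ − m₂) mod p = 6·(40 − 53) mod 73 = 68.
m = m₂ + h·q = 53 + 68·61 = 4201.

4201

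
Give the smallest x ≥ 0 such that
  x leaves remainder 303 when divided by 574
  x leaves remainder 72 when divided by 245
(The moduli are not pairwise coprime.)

gcd(574, 245) = 7 and 7 | (72 − 303), so the pair is consistent; merging gives x ≡ 3747 (mod 20090), where 20090 = lcm(574, 245).
The solution is unique modulo lcm(574, 245) = 20090.

3747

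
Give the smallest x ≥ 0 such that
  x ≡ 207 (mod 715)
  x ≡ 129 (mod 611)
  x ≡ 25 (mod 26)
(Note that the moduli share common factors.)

41677

Combine the congruences pairwise.
gcd(715, 611) = 13 and 13 | (129 − 207), so the pair is consistent; merging gives x ≡ 8072 (mod 33605), where 33605 = lcm(715, 611).
gcd(33605, 26) = 13 and 13 | (25 − 8072), so the pair is consistent; merging gives x ≡ 41677 (mod 67210), where 67210 = lcm(33605, 26).
The solution is unique modulo lcm(715, 611, 26) = 67210.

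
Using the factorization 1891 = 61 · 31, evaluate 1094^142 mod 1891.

940

Mod 61: 1094 ≡ 57; by Fermat, exponent reduces to 142 mod 60 = 22; 57^22 ≡ 25 (mod 61).
Mod 31: 1094 ≡ 9; by Fermat, exponent reduces to 142 mod 30 = 22; 9^22 ≡ 10 (mod 31).
Combine by CRT: x ≡ 25 (mod 61), x ≡ 10 (mod 31) ⇒ x ≡ 940 (mod 1891).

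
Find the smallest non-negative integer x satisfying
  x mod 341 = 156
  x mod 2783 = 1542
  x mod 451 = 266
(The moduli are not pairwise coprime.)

gcd(341, 2783) = 11 and 11 | (1542 − 156), so the pair is consistent; merging gives x ≡ 34938 (mod 86273), where 86273 = lcm(341, 2783).
gcd(86273, 451) = 11 and 11 | (266 − 34938), so the pair is consistent; merging gives x ≡ 3313312 (mod 3537193), where 3537193 = lcm(86273, 451).
The solution is unique modulo lcm(341, 2783, 451) = 3537193.

3313312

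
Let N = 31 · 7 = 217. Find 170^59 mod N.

Mod 31: 170 ≡ 15; by Fermat, exponent reduces to 59 mod 30 = 29; 15^29 ≡ 29 (mod 31).
Mod 7: 170 ≡ 2; by Fermat, exponent reduces to 59 mod 6 = 5; 2^5 ≡ 4 (mod 7).
Combine by CRT: x ≡ 29 (mod 31), x ≡ 4 (mod 7) ⇒ x ≡ 60 (mod 217).

60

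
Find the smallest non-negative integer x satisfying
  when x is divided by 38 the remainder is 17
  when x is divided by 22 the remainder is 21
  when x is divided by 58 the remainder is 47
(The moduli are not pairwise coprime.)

gcd(38, 22) = 2 and 2 | (21 − 17), so the pair is consistent; merging gives x ≡ 131 (mod 418), where 418 = lcm(38, 22).
gcd(418, 58) = 2 and 2 | (47 − 131), so the pair is consistent; merging gives x ≡ 9327 (mod 12122), where 12122 = lcm(418, 58).
The solution is unique modulo lcm(38, 22, 58) = 12122.

9327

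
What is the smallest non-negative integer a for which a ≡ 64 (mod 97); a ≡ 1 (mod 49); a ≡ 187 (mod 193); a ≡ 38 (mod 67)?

43363041

From a ≡ 64 (mod 97) write a = 64 + 97t. Substituting into a ≡ 1 (mod 49) gives 97t ≡ 35 (mod 49), and since 48⁻¹ ≡ 48 (mod 49), t ≡ 14. Hence a ≡ 64 + 97·14 = 1422 (mod 4753).
From a ≡ 1422 (mod 4753) write a = 1422 + 4753t. Substituting into a ≡ 187 (mod 193) gives 4753t ≡ 116 (mod 193), and since 121⁻¹ ≡ 67 (mod 193), t ≡ 52. Hence a ≡ 1422 + 4753·52 = 248578 (mod 917329).
From a ≡ 248578 (mod 917329) write a = 248578 + 917329t. Substituting into a ≡ 38 (mod 67) gives 917329t ≡ 30 (mod 67), and since 32⁻¹ ≡ 44 (mod 67), t ≡ 47. Hence a ≡ 248578 + 917329·47 = 43363041 (mod 61461043).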